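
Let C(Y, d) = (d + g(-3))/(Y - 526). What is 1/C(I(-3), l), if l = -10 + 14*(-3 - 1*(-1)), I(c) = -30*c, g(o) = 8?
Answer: 218/15 ≈ 14.533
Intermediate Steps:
l = -38 (l = -10 + 14*(-3 + 1) = -10 + 14*(-2) = -10 - 28 = -38)
C(Y, d) = (8 + d)/(-526 + Y) (C(Y, d) = (d + 8)/(Y - 526) = (8 + d)/(-526 + Y))
1/C(I(-3), l) = 1/((8 - 38)/(-526 - 30*(-3))) = 1/(-30/(-526 + 90)) = 1/(-30/(-436)) = 1/(-1/436*(-30)) = 1/(15/218) = 218/15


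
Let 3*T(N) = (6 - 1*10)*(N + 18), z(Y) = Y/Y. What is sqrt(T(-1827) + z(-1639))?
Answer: sqrt(2413) ≈ 49.122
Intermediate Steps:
z(Y) = 1
T(N) = -24 - 4*N/3 (T(N) = ((6 - 1*10)*(N + 18))/3 = ((6 - 10)*(18 + N))/3 = (-4*(18 + N))/3 = (-72 - 4*N)/3 = -24 - 4*N/3)
sqrt(T(-1827) + z(-1639)) = sqrt((-24 - 4/3*(-1827)) + 1) = sqrt((-24 + 2436) + 1) = sqrt(2412 + 1) = sqrt(2413)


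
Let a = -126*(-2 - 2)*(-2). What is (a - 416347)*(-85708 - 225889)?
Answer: 130046565935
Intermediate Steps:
a = -1008 (a = -(-504)*(-2) = -126*8 = -1008)
(a - 416347)*(-85708 - 225889) = (-1008 - 416347)*(-85708 - 225889) = -417355*(-311597) = 130046565935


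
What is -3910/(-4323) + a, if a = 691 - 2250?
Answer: -6735647/4323 ≈ -1558.1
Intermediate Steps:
a = -1559
-3910/(-4323) + a = -3910/(-4323) - 1559 = -3910*(-1/4323) - 1559 = 3910/4323 - 1559 = -6735647/4323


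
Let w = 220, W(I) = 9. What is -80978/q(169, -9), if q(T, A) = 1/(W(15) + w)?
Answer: -18543962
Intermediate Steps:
q(T, A) = 1/229 (q(T, A) = 1/(9 + 220) = 1/229)
-80978/q(169, -9) = -80978/1/229 = -80978*229 = -18543962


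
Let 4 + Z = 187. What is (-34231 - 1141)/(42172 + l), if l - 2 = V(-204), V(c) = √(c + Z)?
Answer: -497259576/592882099 + 35372*I*√21/1778646297 ≈ -0.83872 + 9.1134e-5*I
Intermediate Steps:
Z = 183 (Z = -4 + 187 = 183)
V(c) = √(183 + c) (V(c) = √(c + 183) = √(183 + c))
l = 2 + I*√21 (l = 2 + √(183 - 204) = 2 + √(-21) = 2 + I*√21 ≈ 2.0 + 4.5826*I)
(-34231 - 1141)/(42172 + l) = (-34231 - 1141)/(42172 + (2 + I*√21)) = -35372/(42174 + I*√21)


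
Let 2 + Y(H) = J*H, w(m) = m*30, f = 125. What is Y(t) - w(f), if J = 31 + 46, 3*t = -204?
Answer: -8988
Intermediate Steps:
t = -68 (t = (⅓)*(-204) = -68)
J = 77
w(m) = 30*m
Y(H) = -2 + 77*H
Y(t) - w(f) = (-2 + 77*(-68)) - 30*125 = (-2 - 5236) - 1*3750 = -5238 - 3750 = -8988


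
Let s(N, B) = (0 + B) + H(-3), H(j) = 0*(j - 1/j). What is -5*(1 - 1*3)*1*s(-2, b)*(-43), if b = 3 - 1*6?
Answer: 1290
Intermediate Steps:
H(j) = 0
b = -3 (b = 3 - 6 = -3)
s(N, B) = B (s(N, B) = (0 + B) + 0 = B + 0 = B)
-5*(1 - 1*3)*1*s(-2, b)*(-43) = -5*(1 - 1*3)*1*(-3)*(-43) = -5*(1 - 3)*1*(-3)*(-43) = -5*(-2*1)*(-3)*(-43) = -(-10)*(-3)*(-43) = -5*6*(-43) = -30*(-43) = 1290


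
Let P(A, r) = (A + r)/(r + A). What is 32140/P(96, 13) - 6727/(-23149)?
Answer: 106287941/3307 ≈ 32140.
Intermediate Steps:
P(A, r) = 1 (P(A, r) = (A + r)/(A + r) = 1)
32140/P(96, 13) - 6727/(-23149) = 32140/1 - 6727/(-23149) = 32140*1 - 6727*(-1/23149) = 32140 + 961/3307 = 106287941/3307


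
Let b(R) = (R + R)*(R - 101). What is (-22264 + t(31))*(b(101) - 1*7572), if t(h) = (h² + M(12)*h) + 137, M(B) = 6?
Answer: 158860560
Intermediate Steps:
b(R) = 2*R*(-101 + R) (b(R) = (2*R)*(-101 + R) = 2*R*(-101 + R))
t(h) = 137 + h² + 6*h (t(h) = (h² + 6*h) + 137 = 137 + h² + 6*h)
(-22264 + t(31))*(b(101) - 1*7572) = (-22264 + (137 + 31² + 6*31))*(2*101*(-101 + 101) - 1*7572) = (-22264 + (137 + 961 + 186))*(2*101*0 - 7572) = (-22264 + 1284)*(0 - 7572) = -20980*(-7572) = 158860560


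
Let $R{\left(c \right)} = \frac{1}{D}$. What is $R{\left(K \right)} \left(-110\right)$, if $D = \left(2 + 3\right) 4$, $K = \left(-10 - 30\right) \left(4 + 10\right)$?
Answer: $- \frac{11}{2} \approx -5.5$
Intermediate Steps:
$K = -560$ ($K = \left(-40\right) 14 = -560$)
$D = 20$ ($D = 5 \cdot 4 = 20$)
$R{\left(c \right)} = \frac{1}{20}$
$R{\left(K \right)} \left(-110\right) = \frac{1}{20} \left(-110\right) = - \frac{11}{2}$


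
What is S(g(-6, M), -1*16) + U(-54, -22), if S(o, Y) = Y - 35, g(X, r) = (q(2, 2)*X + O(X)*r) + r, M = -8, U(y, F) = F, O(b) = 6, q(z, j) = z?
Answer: -73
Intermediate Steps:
g(X, r) = 2*X + 7*r (g(X, r) = (2*X + 6*r) + r = 2*X + 7*r)
S(o, Y) = -35 + Y
S(g(-6, M), -1*16) + U(-54, -22) = (-35 - 1*16) - 22 = (-35 - 16) - 22 = -51 - 22 = -73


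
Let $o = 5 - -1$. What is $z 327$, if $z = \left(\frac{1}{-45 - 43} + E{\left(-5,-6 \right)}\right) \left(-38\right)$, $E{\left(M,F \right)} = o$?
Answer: $- \frac{3274251}{44} \approx -74415.0$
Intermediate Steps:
$o = 6$ ($o = 5 + 1 = 6$)
$E{\left(M,F \right)} = 6$
$z = - \frac{10013}{44}$ ($z = \left(\frac{1}{-45 - 43} + 6\right) \left(-38\right) = \left(\frac{1}{-88} + 6\right) \left(-38\right) = \left(- \frac{1}{88} + 6\right) \left(-38\right) = \frac{527}{88} \left(-38\right) = - \frac{10013}{44} \approx -227.57$)
$z 327 = \left(- \frac{10013}{44}\right) 327 = - \frac{3274251}{44}$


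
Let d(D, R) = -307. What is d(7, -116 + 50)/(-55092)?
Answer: 307/55092 ≈ 0.0055725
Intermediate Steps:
d(7, -116 + 50)/(-55092) = -307/(-55092) = -307*(-1/55092) = 307/55092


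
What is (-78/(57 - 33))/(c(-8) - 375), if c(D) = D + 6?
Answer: 1/116 ≈ 0.0086207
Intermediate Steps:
c(D) = 6 + D
(-78/(57 - 33))/(c(-8) - 375) = (-78/(57 - 33))/((6 - 8) - 375) = (-78/24)/(-2 - 375) = -78*1/24/(-377) = -13/4*(-1/377) = 1/116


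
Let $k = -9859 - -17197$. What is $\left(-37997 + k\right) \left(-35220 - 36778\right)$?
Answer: $2207386682$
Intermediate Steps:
$k = 7338$ ($k = -9859 + 17197 = 7338$)
$\left(-37997 + k\right) \left(-35220 - 36778\right) = \left(-37997 + 7338\right) \left(-35220 - 36778\right) = \left(-30659\right) \left(-71998\right) = 2207386682$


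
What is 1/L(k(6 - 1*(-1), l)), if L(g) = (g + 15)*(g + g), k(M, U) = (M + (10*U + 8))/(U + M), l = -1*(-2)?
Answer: 81/11900 ≈ 0.0068067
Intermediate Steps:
l = 2
k(M, U) = (8 + M + 10*U)/(M + U) (k(M, U) = (M + (8 + 10*U))/(M + U) = (8 + M + 10*U)/(M + U))
L(g) = 2*g*(15 + g) (L(g) = (15 + g)*(2*g) = 2*g*(15 + g))
1/L(k(6 - 1*(-1), l)) = 1/(2*((8 + (6 - 1*(-1)) + 10*2)/((6 - 1*(-1)) + 2))*(15 + (8 + (6 - 1*(-1)) + 10*2)/((6 - 1*(-1)) + 2))) = 1/(2*((8 + (6 + 1) + 20)/((6 + 1) + 2))*(15 + (8 + (6 + 1) + 20)/((6 + 1) + 2))) = 1/(2*((8 + 7 + 20)/(7 + 2))*(15 + (8 + 7 + 20)/(7 + 2))) = 1/(2*(35/9)*(15 + 35/9)) = 1/(2*(35/9)*(170/9)) = 1/(11900/81) = 81/11900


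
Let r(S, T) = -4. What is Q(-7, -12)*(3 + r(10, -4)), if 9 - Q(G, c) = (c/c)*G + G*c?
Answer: 68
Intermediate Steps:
Q(G, c) = 9 - G - G*c (Q(G, c) = 9 - ((c/c)*G + G*c) = 9 - (1*G + G*c) = 9 - (G + G*c) = 9 + (-G - G*c) = 9 - G - G*c)
Q(-7, -12)*(3 + r(10, -4)) = (9 - 1*(-7) - 1*(-7)*(-12))*(3 - 4) = (9 + 7 - 84)*(-1) = -68*(-1) = 68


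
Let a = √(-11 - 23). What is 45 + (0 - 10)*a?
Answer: 45 - 10*I*√34 ≈ 45.0 - 58.31*I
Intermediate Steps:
a = I*√34 (a = √(-34) = I*√34 ≈ 5.8309*I)
45 + (0 - 10)*a = 45 + (0 - 10)*(I*√34) = 45 - 10*I*√34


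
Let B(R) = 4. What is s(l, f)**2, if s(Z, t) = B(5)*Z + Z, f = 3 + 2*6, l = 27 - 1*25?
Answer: 100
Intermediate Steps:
l = 2 (l = 27 - 25 = 2)
f = 15 (f = 3 + 12 = 15)
s(Z, t) = 5*Z (s(Z, t) = 4*Z + Z = 5*Z)
s(l, f)**2 = (5*2)**2 = 10**2 = 100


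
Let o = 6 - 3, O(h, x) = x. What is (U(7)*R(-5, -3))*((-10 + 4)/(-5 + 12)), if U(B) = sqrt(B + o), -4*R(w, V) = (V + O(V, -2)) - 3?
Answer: -12*sqrt(10)/7 ≈ -5.4211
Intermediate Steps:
o = 3
R(w, V) = 5/4 - V/4 (R(w, V) = -((V - 2) - 3)/4 = -((-2 + V) - 3)/4 = -(-5 + V)/4 = 5/4 - V/4)
U(B) = sqrt(3 + B) (U(B) = sqrt(B + 3) = sqrt(3 + B))
(U(7)*R(-5, -3))*((-10 + 4)/(-5 + 12)) = (sqrt(3 + 7)*(5/4 - 1/4*(-3)))*((-10 + 4)/(-5 + 12)) = (sqrt(10)*(5/4 + 3/4))*(-6/7) = (sqrt(10)*2)*(-6*1/7) = (2*sqrt(10))*(-6/7) = -12*sqrt(10)/7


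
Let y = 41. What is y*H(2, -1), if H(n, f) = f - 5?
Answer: -246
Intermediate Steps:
H(n, f) = -5 + f
y*H(2, -1) = 41*(-5 - 1) = 41*(-6) = -246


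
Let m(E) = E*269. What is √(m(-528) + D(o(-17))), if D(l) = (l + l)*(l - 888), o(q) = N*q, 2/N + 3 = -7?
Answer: I*√3701182/5 ≈ 384.77*I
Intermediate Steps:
N = -⅕ (N = 2/(-3 - 7) = 2/(-10) = 2*(-⅒) = -⅕ ≈ -0.20000)
o(q) = -q/5
m(E) = 269*E
D(l) = 2*l*(-888 + l) (D(l) = (2*l)*(-888 + l) = 2*l*(-888 + l))
√(m(-528) + D(o(-17))) = √(269*(-528) + 2*(-⅕*(-17))*(-888 - ⅕*(-17))) = √(-142032 + 2*(17/5)*(-888 + 17/5)) = √(-142032 + 2*(17/5)*(-4423/5)) = √(-142032 - 150382/25) = √(-3701182/25) = I*√3701182/5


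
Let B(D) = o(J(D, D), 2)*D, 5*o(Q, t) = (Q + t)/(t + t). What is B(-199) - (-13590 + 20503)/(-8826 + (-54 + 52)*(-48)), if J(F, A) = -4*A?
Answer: -6931016/873 ≈ -7939.3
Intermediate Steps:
o(Q, t) = (Q + t)/(10*t) (o(Q, t) = ((Q + t)/(t + t))/5 = ((Q + t)/((2*t)))/5 = ((Q + t)*(1/(2*t)))/5 = ((Q + t)/(2*t))/5 = (Q + t)/(10*t))
B(D) = D*(1/10 - D/5) (B(D) = ((1/10)*(-4*D + 2)/2)*D = ((1/10)*(1/2)*(2 - 4*D))*D = (1/10 - D/5)*D = D*(1/10 - D/5))
B(-199) - (-13590 + 20503)/(-8826 + (-54 + 52)*(-48)) = (1/10)*(-199)*(1 - 2*(-199)) - (-13590 + 20503)/(-8826 + (-54 + 52)*(-48)) = (1/10)*(-199)*(1 + 398) - 6913/(-8826 - 2*(-48)) = (1/10)*(-199)*399 - 6913/(-8826 + 96) = -79401/10 - 6913/(-8730) = -79401/10 - 6913*(-1)/8730 = -79401/10 - 1*(-6913/8730) = -79401/10 + 6913/8730 = -6931016/873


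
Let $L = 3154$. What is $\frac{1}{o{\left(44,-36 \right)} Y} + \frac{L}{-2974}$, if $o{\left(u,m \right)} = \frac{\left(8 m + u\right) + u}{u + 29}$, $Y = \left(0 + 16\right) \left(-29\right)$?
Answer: $- \frac{146237049}{137993600} \approx -1.0597$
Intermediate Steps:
$Y = -464$ ($Y = 16 \left(-29\right) = -464$)
$o{\left(u,m \right)} = \frac{2 u + 8 m}{29 + u}$ ($o{\left(u,m \right)} = \frac{\left(u + 8 m\right) + u}{29 + u} = \frac{2 u + 8 m}{29 + u}$)
$\frac{1}{o{\left(44,-36 \right)} Y} + \frac{L}{-2974} = \frac{1}{\frac{2 \left(44 + 4 \left(-36\right)\right)}{29 + 44} \left(-464\right)} + \frac{3154}{-2974} = \frac{1}{2 \cdot \frac{1}{73} \left(44 - 144\right)} \left(- \frac{1}{464}\right) + 3154 \left(- \frac{1}{2974}\right) = \frac{1}{2 \cdot \frac{1}{73} \left(-100\right)} \left(- \frac{1}{464}\right) - \frac{1577}{1487} = \frac{1}{- \frac{200}{73}} \left(- \frac{1}{464}\right) - \frac{1577}{1487} = \left(- \frac{73}{200}\right) \left(- \frac{1}{464}\right) - \frac{1577}{1487} = \frac{73}{92800} - \frac{1577}{1487} = - \frac{146237049}{137993600}$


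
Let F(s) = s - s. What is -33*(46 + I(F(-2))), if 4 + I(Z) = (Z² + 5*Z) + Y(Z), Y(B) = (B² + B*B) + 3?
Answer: -1485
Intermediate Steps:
Y(B) = 3 + 2*B² (Y(B) = (B² + B²) + 3 = 2*B² + 3 = 3 + 2*B²)
F(s) = 0
I(Z) = -1 + 3*Z² + 5*Z (I(Z) = -4 + ((Z² + 5*Z) + (3 + 2*Z²)) = -4 + (3 + 3*Z² + 5*Z) = -1 + 3*Z² + 5*Z)
-33*(46 + I(F(-2))) = -33*(46 + (-1 + 3*0² + 5*0)) = -33*(46 + (-1 + 3*0 + 0)) = -33*(46 + (-1 + 0 + 0)) = -33*(46 - 1) = -33*45 = -1485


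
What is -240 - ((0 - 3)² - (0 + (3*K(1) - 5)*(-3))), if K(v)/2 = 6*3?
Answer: -558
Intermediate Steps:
K(v) = 36 (K(v) = 2*(6*3) = 2*18 = 36)
-240 - ((0 - 3)² - (0 + (3*K(1) - 5)*(-3))) = -240 - ((0 - 3)² - (0 + (3*36 - 5)*(-3))) = -240 - ((-3)² - (0 + (108 - 5)*(-3))) = -240 - (9 - (0 + 103*(-3))) = -240 - (9 - (0 - 309)) = -240 - (9 - 1*(-309)) = -240 - (9 + 309) = -240 - 1*318 = -240 - 318 = -558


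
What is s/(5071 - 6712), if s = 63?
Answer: -21/547 ≈ -0.038391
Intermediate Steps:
s/(5071 - 6712) = 63/(5071 - 6712) = 63/(-1641) = -1/1641*63 = -21/547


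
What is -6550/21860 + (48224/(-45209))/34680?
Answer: -128380742033/428414498790 ≈ -0.29966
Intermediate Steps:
-6550/21860 + (48224/(-45209))/34680 = -6550*1/21860 + (48224*(-1/45209))*(1/34680) = -655/2186 - 48224/45209*1/34680 = -655/2186 - 6028/195981015 = -128380742033/428414498790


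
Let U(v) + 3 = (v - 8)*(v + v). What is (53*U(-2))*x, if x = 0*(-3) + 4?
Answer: 7844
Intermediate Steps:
x = 4 (x = 0 + 4 = 4)
U(v) = -3 + 2*v*(-8 + v) (U(v) = -3 + (v - 8)*(v + v) = -3 + (-8 + v)*(2*v) = -3 + 2*v*(-8 + v))
(53*U(-2))*x = (53*(-3 - 16*(-2) + 2*(-2)²))*4 = (53*(-3 + 32 + 2*4))*4 = (53*(-3 + 32 + 8))*4 = (53*37)*4 = 1961*4 = 7844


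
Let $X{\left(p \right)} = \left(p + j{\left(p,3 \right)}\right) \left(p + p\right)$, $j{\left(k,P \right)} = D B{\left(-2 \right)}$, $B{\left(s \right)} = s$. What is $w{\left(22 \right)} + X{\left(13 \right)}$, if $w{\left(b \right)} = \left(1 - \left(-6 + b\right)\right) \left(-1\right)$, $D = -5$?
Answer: $613$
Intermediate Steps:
$j{\left(k,P \right)} = 10$ ($j{\left(k,P \right)} = \left(-5\right) \left(-2\right) = 10$)
$X{\left(p \right)} = 2 p \left(10 + p\right)$ ($X{\left(p \right)} = \left(p + 10\right) \left(p + p\right) = \left(10 + p\right) 2 p = 2 p \left(10 + p\right)$)
$w{\left(b \right)} = -7 + b$ ($w{\left(b \right)} = \left(7 - b\right) \left(-1\right) = -7 + b$)
$w{\left(22 \right)} + X{\left(13 \right)} = \left(-7 + 22\right) + 2 \cdot 13 \left(10 + 13\right) = 15 + 2 \cdot 13 \cdot 23 = 15 + 598 = 613$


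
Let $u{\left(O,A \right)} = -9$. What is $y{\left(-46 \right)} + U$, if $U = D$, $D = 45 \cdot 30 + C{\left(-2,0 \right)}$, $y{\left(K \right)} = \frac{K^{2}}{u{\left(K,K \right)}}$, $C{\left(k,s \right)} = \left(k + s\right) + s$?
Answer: $\frac{10016}{9} \approx 1112.9$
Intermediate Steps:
$C{\left(k,s \right)} = k + 2 s$
$y{\left(K \right)} = - \frac{K^{2}}{9}$ ($y{\left(K \right)} = \frac{K^{2}}{-9} = K^{2} \left(- \frac{1}{9}\right) = - \frac{K^{2}}{9}$)
$D = 1348$ ($D = 45 \cdot 30 + \left(-2 + 2 \cdot 0\right) = 1350 + \left(-2 + 0\right) = 1350 - 2 = 1348$)
$U = 1348$
$y{\left(-46 \right)} + U = - \frac{\left(-46\right)^{2}}{9} + 1348 = \left(- \frac{1}{9}\right) 2116 + 1348 = - \frac{2116}{9} + 1348 = \frac{10016}{9}$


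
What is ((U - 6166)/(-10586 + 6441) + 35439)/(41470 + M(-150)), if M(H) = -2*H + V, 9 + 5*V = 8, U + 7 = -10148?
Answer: 146910976/173135821 ≈ 0.84853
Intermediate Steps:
U = -10155 (U = -7 - 10148 = -10155)
V = -⅕ (V = -9/5 + (⅕)*8 = -9/5 + 8/5 = -⅕ ≈ -0.20000)
M(H) = -⅕ - 2*H (M(H) = -2*H - ⅕ = -⅕ - 2*H)
((U - 6166)/(-10586 + 6441) + 35439)/(41470 + M(-150)) = ((-10155 - 6166)/(-10586 + 6441) + 35439)/(41470 + (-⅕ - 2*(-150))) = (-16321/(-4145) + 35439)/(41470 + (-⅕ + 300)) = (-16321*(-1/4145) + 35439)/(41470 + 1499/5) = (16321/4145 + 35439)/(208849/5) = (146910976/4145)*(5/208849) = 146910976/173135821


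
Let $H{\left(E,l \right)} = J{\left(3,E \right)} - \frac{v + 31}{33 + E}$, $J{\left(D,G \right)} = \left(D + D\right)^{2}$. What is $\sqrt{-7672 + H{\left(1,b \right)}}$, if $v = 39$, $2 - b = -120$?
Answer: $\frac{i \sqrt{2207399}}{17} \approx 87.396 i$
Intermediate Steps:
$b = 122$ ($b = 2 - -120 = 2 + 120 = 122$)
$J{\left(D,G \right)} = 4 D^{2}$ ($J{\left(D,G \right)} = \left(2 D\right)^{2} = 4 D^{2}$)
$H{\left(E,l \right)} = 36 - \frac{70}{33 + E}$ ($H{\left(E,l \right)} = 4 \cdot 3^{2} - \frac{39 + 31}{33 + E} = 4 \cdot 9 - \frac{70}{33 + E} = 36 - \frac{70}{33 + E}$)
$\sqrt{-7672 + H{\left(1,b \right)}} = \sqrt{-7672 + \frac{2 \left(559 + 18 \cdot 1\right)}{33 + 1}} = \sqrt{-7672 + \frac{2 \left(559 + 18\right)}{34}} = \sqrt{-7672 + 2 \cdot \frac{1}{34} \cdot 577} = \sqrt{-7672 + \frac{577}{17}} = \sqrt{- \frac{129847}{17}} = \frac{i \sqrt{2207399}}{17}$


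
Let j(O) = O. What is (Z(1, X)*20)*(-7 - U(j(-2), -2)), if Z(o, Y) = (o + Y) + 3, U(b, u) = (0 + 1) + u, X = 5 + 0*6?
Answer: -1080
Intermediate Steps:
X = 5 (X = 5 + 0 = 5)
U(b, u) = 1 + u
Z(o, Y) = 3 + Y + o (Z(o, Y) = (Y + o) + 3 = 3 + Y + o)
(Z(1, X)*20)*(-7 - U(j(-2), -2)) = ((3 + 5 + 1)*20)*(-7 - (1 - 2)) = (9*20)*(-7 - 1*(-1)) = 180*(-7 + 1) = 180*(-6) = -1080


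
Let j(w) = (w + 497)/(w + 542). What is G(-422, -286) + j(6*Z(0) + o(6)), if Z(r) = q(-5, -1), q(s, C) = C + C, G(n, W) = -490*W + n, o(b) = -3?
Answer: 73631868/527 ≈ 1.3972e+5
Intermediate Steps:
G(n, W) = n - 490*W
q(s, C) = 2*C
Z(r) = -2 (Z(r) = 2*(-1) = -2)
j(w) = (497 + w)/(542 + w)
G(-422, -286) + j(6*Z(0) + o(6)) = (-422 - 490*(-286)) + (497 + (6*(-2) - 3))/(542 + (6*(-2) - 3)) = (-422 + 140140) + (497 + (-12 - 3))/(542 + (-12 - 3)) = 139718 + (497 - 15)/(542 - 15) = 139718 + 482/527 = 73631868/527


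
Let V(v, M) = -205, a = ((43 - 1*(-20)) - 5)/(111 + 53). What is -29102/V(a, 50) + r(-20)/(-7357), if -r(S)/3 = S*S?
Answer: 214349414/1508185 ≈ 142.12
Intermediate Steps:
r(S) = -3*S² (r(S) = -3*S*S = -3*S²)
a = 29/82 (a = ((43 + 20) - 5)/164 = (63 - 5)*(1/164) = 58*(1/164) = 29/82 ≈ 0.35366)
-29102/V(a, 50) + r(-20)/(-7357) = -29102/(-205) - 3*(-20)²/(-7357) = -29102*(-1/205) - 3*400*(-1/7357) = 29102/205 - 1200*(-1/7357) = 29102/205 + 1200/7357 = 214349414/1508185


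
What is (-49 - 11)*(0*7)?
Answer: 0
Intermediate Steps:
(-49 - 11)*(0*7) = -60*0 = 0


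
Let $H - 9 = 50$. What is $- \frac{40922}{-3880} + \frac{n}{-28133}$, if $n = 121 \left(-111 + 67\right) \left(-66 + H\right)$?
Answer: $\frac{71904199}{7796860} \approx 9.2222$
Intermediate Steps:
$H = 59$ ($H = 9 + 50 = 59$)
$n = 37268$ ($n = 121 \left(-111 + 67\right) \left(-66 + 59\right) = 121 \left(\left(-44\right) \left(-7\right)\right) = 121 \cdot 308 = 37268$)
$- \frac{40922}{-3880} + \frac{n}{-28133} = - \frac{40922}{-3880} + \frac{37268}{-28133} = \left(-40922\right) \left(- \frac{1}{3880}\right) + 37268 \left(- \frac{1}{28133}\right) = \frac{20461}{1940} - \frac{5324}{4019} = \frac{71904199}{7796860}$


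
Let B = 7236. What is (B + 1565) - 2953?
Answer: 5848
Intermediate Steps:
(B + 1565) - 2953 = (7236 + 1565) - 2953 = 8801 - 2953 = 5848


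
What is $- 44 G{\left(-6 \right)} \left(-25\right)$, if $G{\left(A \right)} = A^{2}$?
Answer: $39600$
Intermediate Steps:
$- 44 G{\left(-6 \right)} \left(-25\right) = - 44 \left(-6\right)^{2} \left(-25\right) = \left(-44\right) 36 \left(-25\right) = \left(-1584\right) \left(-25\right) = 39600$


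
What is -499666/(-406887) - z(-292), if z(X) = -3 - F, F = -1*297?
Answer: -119125112/406887 ≈ -292.77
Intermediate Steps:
F = -297
z(X) = 294 (z(X) = -3 - 1*(-297) = -3 + 297 = 294)
-499666/(-406887) - z(-292) = -499666/(-406887) - 1*294 = -499666*(-1/406887) - 294 = 499666/406887 - 294 = -119125112/406887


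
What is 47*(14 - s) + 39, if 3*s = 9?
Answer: 556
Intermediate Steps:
s = 3 (s = (⅓)*9 = 3)
47*(14 - s) + 39 = 47*(14 - 1*3) + 39 = 47*(14 - 3) + 39 = 47*11 + 39 = 517 + 39 = 556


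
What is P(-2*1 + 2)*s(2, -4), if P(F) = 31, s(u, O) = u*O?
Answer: -248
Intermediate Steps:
s(u, O) = O*u
P(-2*1 + 2)*s(2, -4) = 31*(-4*2) = 31*(-8) = -248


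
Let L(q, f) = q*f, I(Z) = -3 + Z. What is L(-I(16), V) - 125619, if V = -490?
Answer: -119249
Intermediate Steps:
L(q, f) = f*q
L(-I(16), V) - 125619 = -(-490)*(-3 + 16) - 125619 = -(-490)*13 - 125619 = -490*(-13) - 125619 = 6370 - 125619 = -119249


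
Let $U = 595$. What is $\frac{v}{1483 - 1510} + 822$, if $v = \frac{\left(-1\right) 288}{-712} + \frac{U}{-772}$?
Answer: $\frac{1524930515}{1855116} \approx 822.01$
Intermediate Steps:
$v = - \frac{25163}{68708}$ ($v = \frac{\left(-1\right) 288}{-712} + \frac{595}{-772} = \left(-288\right) \left(- \frac{1}{712}\right) + 595 \left(- \frac{1}{772}\right) = \frac{36}{89} - \frac{595}{772} = - \frac{25163}{68708} \approx -0.36623$)
$\frac{v}{1483 - 1510} + 822 = \frac{1}{1483 - 1510} \left(- \frac{25163}{68708}\right) + 822 = \frac{1}{-27} \left(- \frac{25163}{68708}\right) + 822 = \left(- \frac{1}{27}\right) \left(- \frac{25163}{68708}\right) + 822 = \frac{25163}{1855116} + 822 = \frac{1524930515}{1855116}$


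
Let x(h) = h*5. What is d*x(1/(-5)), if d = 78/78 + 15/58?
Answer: -73/58 ≈ -1.2586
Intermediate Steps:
x(h) = 5*h
d = 73/58 (d = 78*(1/78) + 15*(1/58) = 1 + 15/58 = 73/58 ≈ 1.2586)
d*x(1/(-5)) = 73*(5/(-5))/58 = 73*(5*(-⅕))/58 = (73/58)*(-1) = -73/58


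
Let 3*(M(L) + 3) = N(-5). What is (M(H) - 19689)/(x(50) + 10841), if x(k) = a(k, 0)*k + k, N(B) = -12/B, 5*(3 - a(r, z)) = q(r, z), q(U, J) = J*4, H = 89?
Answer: -98456/55205 ≈ -1.7835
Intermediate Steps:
q(U, J) = 4*J
a(r, z) = 3 - 4*z/5
M(L) = -11/5 (M(L) = -3 + (-12/(-5))/3 = -3 + (-12*(-⅕))/3 = -3 + (⅓)*(12/5) = -3 + ⅘ = -11/5)
x(k) = 4*k (x(k) = (3 - ⅘*0)*k + k = (3 + 0)*k + k = 3*k + k = 4*k)
(M(H) - 19689)/(x(50) + 10841) = (-11/5 - 19689)/(4*50 + 10841) = -98456/(5*(200 + 10841)) = -98456/5/11041 = -98456/5*1/11041 = -98456/55205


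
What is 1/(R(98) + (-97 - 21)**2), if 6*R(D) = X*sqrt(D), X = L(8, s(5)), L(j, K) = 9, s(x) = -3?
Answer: 27848/387755111 - 21*sqrt(2)/387755111 ≈ 7.1742e-5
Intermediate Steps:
X = 9
R(D) = 3*sqrt(D)/2 (R(D) = (9*sqrt(D))/6 = 3*sqrt(D)/2)
1/(R(98) + (-97 - 21)**2) = 1/(3*sqrt(98)/2 + (-97 - 21)**2) = 1/(3*(7*sqrt(2))/2 + (-118)**2) = 1/(21*sqrt(2)/2 + 13924) = 1/(13924 + 21*sqrt(2)/2)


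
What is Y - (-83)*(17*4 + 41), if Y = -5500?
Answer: 3547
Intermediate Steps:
Y - (-83)*(17*4 + 41) = -5500 - (-83)*(17*4 + 41) = -5500 - (-83)*(68 + 41) = -5500 - (-83)*109 = -5500 - 1*(-9047) = -5500 + 9047 = 3547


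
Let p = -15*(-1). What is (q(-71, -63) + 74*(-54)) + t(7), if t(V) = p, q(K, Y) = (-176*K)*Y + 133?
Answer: -791096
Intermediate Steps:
q(K, Y) = 133 - 176*K*Y (q(K, Y) = -176*K*Y + 133 = 133 - 176*K*Y)
p = 15
t(V) = 15
(q(-71, -63) + 74*(-54)) + t(7) = ((133 - 176*(-71)*(-63)) + 74*(-54)) + 15 = ((133 - 787248) - 3996) + 15 = (-787115 - 3996) + 15 = -791111 + 15 = -791096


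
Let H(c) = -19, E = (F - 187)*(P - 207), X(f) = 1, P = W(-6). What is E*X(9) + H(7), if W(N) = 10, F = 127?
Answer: 11801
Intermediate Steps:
P = 10
E = 11820 (E = (127 - 187)*(10 - 207) = -60*(-197) = 11820)
E*X(9) + H(7) = 11820*1 - 19 = 11820 - 19 = 11801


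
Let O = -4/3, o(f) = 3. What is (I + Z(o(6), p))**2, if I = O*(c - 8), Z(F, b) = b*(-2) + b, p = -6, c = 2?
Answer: 196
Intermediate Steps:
Z(F, b) = -b (Z(F, b) = -2*b + b = -b)
O = -4/3 (O = -4*1/3 = -4/3 ≈ -1.3333)
I = 8 (I = -4*(2 - 8)/3 = -4/3*(-6) = 8)
(I + Z(o(6), p))**2 = (8 - 1*(-6))**2 = (8 + 6)**2 = 14**2 = 196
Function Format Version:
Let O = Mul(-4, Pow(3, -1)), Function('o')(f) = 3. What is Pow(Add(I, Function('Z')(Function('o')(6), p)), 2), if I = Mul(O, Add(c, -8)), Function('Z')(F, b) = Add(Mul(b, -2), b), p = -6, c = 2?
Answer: 196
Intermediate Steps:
Function('Z')(F, b) = Mul(-1, b) (Function('Z')(F, b) = Add(Mul(-2, b), b) = Mul(-1, b))
O = Rational(-4, 3) (O = Mul(-4, Rational(1, 3)) = Rational(-4, 3) ≈ -1.3333)
I = 8 (I = Mul(Rational(-4, 3), Add(2, -8)) = Mul(Rational(-4, 3), -6) = 8)
Pow(Add(I, Function('Z')(Function('o')(6), p)), 2) = Pow(Add(8, Mul(-1, -6)), 2) = Pow(Add(8, 6), 2) = Pow(14, 2) = 196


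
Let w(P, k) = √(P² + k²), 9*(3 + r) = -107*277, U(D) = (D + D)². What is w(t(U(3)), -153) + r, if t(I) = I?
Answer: -29666/9 + 9*√305 ≈ -3139.0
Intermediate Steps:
U(D) = 4*D² (U(D) = (2*D)² = 4*D²)
r = -29666/9 (r = -3 + (-107*277)/9 = -3 + (⅑)*(-29639) = -3 - 29639/9 = -29666/9 ≈ -3296.2)
w(t(U(3)), -153) + r = √((4*3²)² + (-153)²) - 29666/9 = √((4*9)² + 23409) - 29666/9 = √(36² + 23409) - 29666/9 = √(1296 + 23409) - 29666/9 = √24705 - 29666/9 = 9*√305 - 29666/9 = -29666/9 + 9*√305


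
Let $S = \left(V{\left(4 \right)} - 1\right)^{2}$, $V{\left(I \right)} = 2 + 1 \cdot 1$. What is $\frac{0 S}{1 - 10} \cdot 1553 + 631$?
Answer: $631$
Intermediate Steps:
$V{\left(I \right)} = 3$ ($V{\left(I \right)} = 2 + 1 = 3$)
$S = 4$ ($S = \left(3 - 1\right)^{2} = 2^{2} = 4$)
$\frac{0 S}{1 - 10} \cdot 1553 + 631 = \frac{0 \cdot 4}{1 - 10} \cdot 1553 + 631 = \frac{0}{-9} \cdot 1553 + 631 = 0 \left(- \frac{1}{9}\right) 1553 + 631 = 0 \cdot 1553 + 631 = 0 + 631 = 631$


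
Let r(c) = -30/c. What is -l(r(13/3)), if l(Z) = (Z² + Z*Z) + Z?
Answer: -15030/169 ≈ -88.935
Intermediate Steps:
l(Z) = Z + 2*Z² (l(Z) = (Z² + Z²) + Z = 2*Z² + Z = Z + 2*Z²)
-l(r(13/3)) = -(-30/(13/3))*(1 + 2*(-30/(13/3))) = -(-30/(13*(⅓)))*(1 + 2*(-30/(13*(⅓)))) = -(-30/13/3)*(1 + 2*(-30/13/3)) = -(-30*3/13)*(1 + 2*(-30*3/13)) = -(-90)*(1 + 2*(-90/13))/13 = -(-90)*(1 - 180/13)/13 = -(-90)*(-167)/(13*13) = -1*15030/169 = -15030/169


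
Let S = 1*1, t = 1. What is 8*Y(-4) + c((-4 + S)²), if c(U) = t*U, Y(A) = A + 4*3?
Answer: 73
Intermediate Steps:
Y(A) = 12 + A (Y(A) = A + 12 = 12 + A)
S = 1
c(U) = U (c(U) = 1*U = U)
8*Y(-4) + c((-4 + S)²) = 8*(12 - 4) + (-4 + 1)² = 8*8 + (-3)² = 64 + 9 = 73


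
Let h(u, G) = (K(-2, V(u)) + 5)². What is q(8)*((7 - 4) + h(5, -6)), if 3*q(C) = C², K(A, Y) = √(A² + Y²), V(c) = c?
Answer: 1216 + 640*√29/3 ≈ 2364.8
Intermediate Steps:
q(C) = C²/3
h(u, G) = (5 + √(4 + u²))² (h(u, G) = (√((-2)² + u²) + 5)² = (√(4 + u²) + 5)² = (5 + √(4 + u²))²)
q(8)*((7 - 4) + h(5, -6)) = ((⅓)*8²)*((7 - 4) + (5 + √(4 + 5²))²) = ((⅓)*64)*(3 + (5 + √(4 + 25))²) = 64*(3 + (5 + √29)²)/3 = 64 + 64*(5 + √29)²/3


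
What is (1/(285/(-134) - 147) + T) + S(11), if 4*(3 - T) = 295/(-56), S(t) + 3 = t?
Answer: 55103081/4476192 ≈ 12.310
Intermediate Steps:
S(t) = -3 + t
T = 967/224 (T = 3 - 295/(4*(-56)) = 3 - 295*(-1)/(4*56) = 3 - 1/4*(-295/56) = 3 + 295/224 = 967/224 ≈ 4.3170)
(1/(285/(-134) - 147) + T) + S(11) = (1/(285/(-134) - 147) + 967/224) + (-3 + 11) = (1/(285*(-1/134) - 147) + 967/224) + 8 = (1/(-285/134 - 147) + 967/224) + 8 = (1/(-19983/134) + 967/224) + 8 = (-134/19983 + 967/224) + 8 = 19293545/4476192 + 8 = 55103081/4476192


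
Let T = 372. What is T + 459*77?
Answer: 35715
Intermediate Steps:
T + 459*77 = 372 + 459*77 = 372 + 35343 = 35715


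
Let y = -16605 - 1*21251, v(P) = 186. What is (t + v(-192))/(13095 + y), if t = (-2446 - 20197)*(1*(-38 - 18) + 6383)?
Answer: 13023825/2251 ≈ 5785.8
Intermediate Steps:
y = -37856 (y = -16605 - 21251 = -37856)
t = -143262261 (t = -22643*(1*(-56) + 6383) = -22643*(-56 + 6383) = -22643*6327 = -143262261)
(t + v(-192))/(13095 + y) = (-143262261 + 186)/(13095 - 37856) = -143262075/(-24761) = -143262075*(-1/24761) = 13023825/2251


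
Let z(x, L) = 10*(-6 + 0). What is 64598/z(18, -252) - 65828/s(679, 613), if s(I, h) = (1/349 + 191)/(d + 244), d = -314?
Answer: 256068277/11110 ≈ 23048.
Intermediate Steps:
s(I, h) = -6666/2443 (s(I, h) = (1/349 + 191)/(-314 + 244) = (1/349 + 191)/(-70) = (66660/349)*(-1/70) = -6666/2443)
z(x, L) = -60 (z(x, L) = 10*(-6) = -60)
64598/z(18, -252) - 65828/s(679, 613) = 64598/(-60) - 65828/(-6666/2443) = 64598*(-1/60) - 65828*(-2443/6666) = -32299/30 + 80408902/3333 = 256068277/11110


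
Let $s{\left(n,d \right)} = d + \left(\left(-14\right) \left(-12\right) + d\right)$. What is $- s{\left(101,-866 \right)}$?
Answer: $1564$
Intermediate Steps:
$s{\left(n,d \right)} = 168 + 2 d$ ($s{\left(n,d \right)} = d + \left(168 + d\right) = 168 + 2 d$)
$- s{\left(101,-866 \right)} = - (168 + 2 \left(-866\right)) = - (168 - 1732) = \left(-1\right) \left(-1564\right) = 1564$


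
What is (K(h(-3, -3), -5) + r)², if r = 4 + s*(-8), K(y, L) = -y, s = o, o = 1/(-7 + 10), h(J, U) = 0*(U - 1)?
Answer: 16/9 ≈ 1.7778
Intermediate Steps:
h(J, U) = 0 (h(J, U) = 0*(-1 + U) = 0)
o = ⅓ (o = 1/3 = ⅓ ≈ 0.33333)
s = ⅓ ≈ 0.33333
r = 4/3 (r = 4 + (⅓)*(-8) = 4 - 8/3 = 4/3 ≈ 1.3333)
(K(h(-3, -3), -5) + r)² = (-1*0 + 4/3)² = (0 + 4/3)² = (4/3)² = 16/9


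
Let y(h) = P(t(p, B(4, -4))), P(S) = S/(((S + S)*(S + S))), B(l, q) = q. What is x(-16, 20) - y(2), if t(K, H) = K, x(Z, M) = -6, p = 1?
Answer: -25/4 ≈ -6.2500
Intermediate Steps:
P(S) = 1/(4*S) (P(S) = S/(((2*S)*(2*S))) = S/((4*S**2)) = S*(1/(4*S**2)) = 1/(4*S))
y(h) = 1/4 (y(h) = (1/4)/1 = (1/4)*1 = 1/4)
x(-16, 20) - y(2) = -6 - 1*1/4 = -6 - 1/4 = -25/4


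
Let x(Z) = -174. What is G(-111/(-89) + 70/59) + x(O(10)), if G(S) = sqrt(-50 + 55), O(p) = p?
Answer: -174 + sqrt(5) ≈ -171.76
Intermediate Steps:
G(S) = sqrt(5)
G(-111/(-89) + 70/59) + x(O(10)) = sqrt(5) - 174 = -174 + sqrt(5)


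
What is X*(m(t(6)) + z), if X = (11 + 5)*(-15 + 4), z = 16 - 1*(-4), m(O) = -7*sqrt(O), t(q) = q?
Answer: -3520 + 1232*sqrt(6) ≈ -502.23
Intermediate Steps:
z = 20 (z = 16 + 4 = 20)
X = -176 (X = 16*(-11) = -176)
X*(m(t(6)) + z) = -176*(-7*sqrt(6) + 20) = -176*(20 - 7*sqrt(6)) = -3520 + 1232*sqrt(6)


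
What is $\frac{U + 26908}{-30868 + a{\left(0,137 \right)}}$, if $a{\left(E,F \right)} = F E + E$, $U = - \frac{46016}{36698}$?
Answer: $- \frac{123427971}{141599233} \approx -0.87167$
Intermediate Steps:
$U = - \frac{23008}{18349}$ ($U = \left(-46016\right) \frac{1}{36698} = - \frac{23008}{18349} \approx -1.2539$)
$a{\left(E,F \right)} = E + E F$ ($a{\left(E,F \right)} = E F + E = E + E F$)
$\frac{U + 26908}{-30868 + a{\left(0,137 \right)}} = \frac{- \frac{23008}{18349} + 26908}{-30868 + 0 \left(1 + 137\right)} = \frac{493711884}{18349 \left(-30868 + 0 \cdot 138\right)} = \frac{493711884}{18349 \left(-30868 + 0\right)} = \frac{493711884}{18349 \left(-30868\right)} = \frac{493711884}{18349} \left(- \frac{1}{30868}\right) = - \frac{123427971}{141599233}$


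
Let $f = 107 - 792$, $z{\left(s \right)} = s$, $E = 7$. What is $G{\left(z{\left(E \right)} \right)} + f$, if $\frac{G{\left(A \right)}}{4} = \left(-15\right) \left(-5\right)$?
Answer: $-385$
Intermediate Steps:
$f = -685$ ($f = 107 - 792 = -685$)
$G{\left(A \right)} = 300$ ($G{\left(A \right)} = 4 \left(\left(-15\right) \left(-5\right)\right) = 4 \cdot 75 = 300$)
$G{\left(z{\left(E \right)} \right)} + f = 300 - 685 = -385$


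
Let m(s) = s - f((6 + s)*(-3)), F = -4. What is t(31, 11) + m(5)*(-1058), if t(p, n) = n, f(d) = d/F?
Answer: 6899/2 ≈ 3449.5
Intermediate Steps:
f(d) = -d/4 (f(d) = d/(-4) = d*(-1/4) = -d/4)
m(s) = -9/2 + s/4 (m(s) = s - (-1)*(6 + s)*(-3)/4 = s - (-1)*(-18 - 3*s)/4 = s - (9/2 + 3*s/4) = s + (-9/2 - 3*s/4) = -9/2 + s/4)
t(31, 11) + m(5)*(-1058) = 11 + (-9/2 + (1/4)*5)*(-1058) = 11 + (-9/2 + 5/4)*(-1058) = 11 - 13/4*(-1058) = 11 + 6877/2 = 6899/2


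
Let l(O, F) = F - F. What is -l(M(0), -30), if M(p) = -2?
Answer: 0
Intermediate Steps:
l(O, F) = 0
-l(M(0), -30) = -1*0 = 0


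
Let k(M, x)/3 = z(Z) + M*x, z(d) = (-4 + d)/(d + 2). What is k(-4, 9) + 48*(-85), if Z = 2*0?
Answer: -4194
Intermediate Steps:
Z = 0
z(d) = (-4 + d)/(2 + d)
k(M, x) = -6 + 3*M*x (k(M, x) = 3*((-4 + 0)/(2 + 0) + M*x) = 3*(-4/2 + M*x) = 3*((1/2)*(-4) + M*x) = 3*(-2 + M*x) = -6 + 3*M*x)
k(-4, 9) + 48*(-85) = (-6 + 3*(-4)*9) + 48*(-85) = (-6 - 108) - 4080 = -114 - 4080 = -4194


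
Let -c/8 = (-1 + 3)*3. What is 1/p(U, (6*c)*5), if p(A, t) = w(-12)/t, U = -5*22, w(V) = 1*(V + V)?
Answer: 60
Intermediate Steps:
c = -48 (c = -8*(-1 + 3)*3 = -16*3 = -8*6 = -48)
w(V) = 2*V (w(V) = 1*(2*V) = 2*V)
U = -110
p(A, t) = -24/t (p(A, t) = (2*(-12))/t = -24/t)
1/p(U, (6*c)*5) = 1/(-24/((6*(-48))*5)) = 1/(-24/((-288*5))) = 1/(-24/(-1440)) = 1/(-24*(-1/1440)) = 1/(1/60) = 60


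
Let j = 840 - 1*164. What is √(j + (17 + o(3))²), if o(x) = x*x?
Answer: 26*√2 ≈ 36.770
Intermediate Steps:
o(x) = x²
j = 676 (j = 840 - 164 = 676)
√(j + (17 + o(3))²) = √(676 + (17 + 3²)²) = √(676 + (17 + 9)²) = √(676 + 26²) = √(676 + 676) = √1352 = 26*√2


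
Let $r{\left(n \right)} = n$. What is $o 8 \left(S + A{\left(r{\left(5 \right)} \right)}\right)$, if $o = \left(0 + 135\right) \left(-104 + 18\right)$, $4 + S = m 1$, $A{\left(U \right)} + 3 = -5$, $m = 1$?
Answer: $1021680$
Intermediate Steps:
$A{\left(U \right)} = -8$ ($A{\left(U \right)} = -3 - 5 = -8$)
$S = -3$ ($S = -4 + 1 \cdot 1 = -4 + 1 = -3$)
$o = -11610$ ($o = 135 \left(-86\right) = -11610$)
$o 8 \left(S + A{\left(r{\left(5 \right)} \right)}\right) = - 11610 \cdot 8 \left(-3 - 8\right) = - 11610 \cdot 8 \left(-11\right) = \left(-11610\right) \left(-88\right) = 1021680$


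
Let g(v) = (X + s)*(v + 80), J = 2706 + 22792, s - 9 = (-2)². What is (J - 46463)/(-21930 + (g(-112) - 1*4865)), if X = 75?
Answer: 20965/29611 ≈ 0.70801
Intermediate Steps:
s = 13 (s = 9 + (-2)² = 9 + 4 = 13)
J = 25498
g(v) = 7040 + 88*v (g(v) = (75 + 13)*(v + 80) = 88*(80 + v) = 7040 + 88*v)
(J - 46463)/(-21930 + (g(-112) - 1*4865)) = (25498 - 46463)/(-21930 + ((7040 + 88*(-112)) - 1*4865)) = -20965/(-21930 + ((7040 - 9856) - 4865)) = -20965/(-21930 + (-2816 - 4865)) = -20965/(-21930 - 7681) = -20965/(-29611) = -20965*(-1/29611) = 20965/29611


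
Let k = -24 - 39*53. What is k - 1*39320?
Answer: -41411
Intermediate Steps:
k = -2091 (k = -24 - 2067 = -2091)
k - 1*39320 = -2091 - 1*39320 = -2091 - 39320 = -41411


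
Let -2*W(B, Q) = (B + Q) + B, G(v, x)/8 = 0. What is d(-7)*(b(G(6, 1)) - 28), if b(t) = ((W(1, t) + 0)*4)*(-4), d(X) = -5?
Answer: 60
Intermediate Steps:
G(v, x) = 0 (G(v, x) = 8*0 = 0)
W(B, Q) = -B - Q/2 (W(B, Q) = -((B + Q) + B)/2 = -(Q + 2*B)/2 = -B - Q/2)
b(t) = 16 + 8*t (b(t) = (((-1*1 - t/2) + 0)*4)*(-4) = (((-1 - t/2) + 0)*4)*(-4) = ((-1 - t/2)*4)*(-4) = (-4 - 2*t)*(-4) = 16 + 8*t)
d(-7)*(b(G(6, 1)) - 28) = -5*((16 + 8*0) - 28) = -5*((16 + 0) - 28) = -5*(16 - 28) = -5*(-12) = 60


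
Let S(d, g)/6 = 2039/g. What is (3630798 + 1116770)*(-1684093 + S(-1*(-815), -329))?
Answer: -375789561076144/47 ≈ -7.9955e+12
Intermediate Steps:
S(d, g) = 12234/g (S(d, g) = 6*(2039/g) = 12234/g)
(3630798 + 1116770)*(-1684093 + S(-1*(-815), -329)) = (3630798 + 1116770)*(-1684093 + 12234/(-329)) = 4747568*(-1684093 + 12234*(-1/329)) = 4747568*(-1684093 - 12234/329) = 4747568*(-554078831/329) = -375789561076144/47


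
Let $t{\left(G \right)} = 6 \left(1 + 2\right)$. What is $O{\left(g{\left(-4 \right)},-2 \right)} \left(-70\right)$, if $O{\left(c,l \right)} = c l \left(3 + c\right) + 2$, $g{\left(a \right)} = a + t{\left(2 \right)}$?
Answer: $33180$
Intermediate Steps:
$t{\left(G \right)} = 18$ ($t{\left(G \right)} = 6 \cdot 3 = 18$)
$g{\left(a \right)} = 18 + a$ ($g{\left(a \right)} = a + 18 = 18 + a$)
$O{\left(c,l \right)} = 2 + c l \left(3 + c\right)$ ($O{\left(c,l \right)} = c l \left(3 + c\right) + 2 = 2 + c l \left(3 + c\right)$)
$O{\left(g{\left(-4 \right)},-2 \right)} \left(-70\right) = \left(2 - 2 \left(18 - 4\right)^{2} + 3 \left(18 - 4\right) \left(-2\right)\right) \left(-70\right) = \left(2 - 2 \cdot 14^{2} + 3 \cdot 14 \left(-2\right)\right) \left(-70\right) = \left(2 - 392 - 84\right) \left(-70\right) = \left(-474\right) \left(-70\right) = 33180$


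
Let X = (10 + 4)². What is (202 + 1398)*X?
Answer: 313600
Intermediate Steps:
X = 196 (X = 14² = 196)
(202 + 1398)*X = (202 + 1398)*196 = 1600*196 = 313600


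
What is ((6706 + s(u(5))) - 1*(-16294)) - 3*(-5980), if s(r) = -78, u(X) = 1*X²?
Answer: 40862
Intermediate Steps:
u(X) = X²
((6706 + s(u(5))) - 1*(-16294)) - 3*(-5980) = ((6706 - 78) - 1*(-16294)) - 3*(-5980) = (6628 + 16294) - 1*(-17940) = 22922 + 17940 = 40862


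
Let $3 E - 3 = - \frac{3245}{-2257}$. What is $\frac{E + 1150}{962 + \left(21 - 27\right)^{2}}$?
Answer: $\frac{3898333}{3378729} \approx 1.1538$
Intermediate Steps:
$E = \frac{10016}{6771}$ ($E = 1 + \frac{\left(-3245\right) \frac{1}{-2257}}{3} = 1 + \frac{\left(-3245\right) \left(- \frac{1}{2257}\right)}{3} = 1 + \frac{1}{3} \cdot \frac{3245}{2257} = 1 + \frac{3245}{6771} = \frac{10016}{6771} \approx 1.4792$)
$\frac{E + 1150}{962 + \left(21 - 27\right)^{2}} = \frac{\frac{10016}{6771} + 1150}{962 + \left(21 - 27\right)^{2}} = \frac{7796666}{6771 \left(962 + \left(-6\right)^{2}\right)} = \frac{7796666}{6771 \left(962 + 36\right)} = \frac{7796666}{6771 \cdot 998} = \frac{7796666}{6771} \cdot \frac{1}{998} = \frac{3898333}{3378729}$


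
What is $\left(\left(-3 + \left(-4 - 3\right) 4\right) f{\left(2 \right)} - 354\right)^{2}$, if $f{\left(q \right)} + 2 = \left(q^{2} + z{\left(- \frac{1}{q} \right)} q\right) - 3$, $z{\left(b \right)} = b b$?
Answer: $\frac{458329}{4} \approx 1.1458 \cdot 10^{5}$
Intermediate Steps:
$z{\left(b \right)} = b^{2}$
$f{\left(q \right)} = -5 + \frac{1}{q} + q^{2}$ ($f{\left(q \right)} = -2 - \left(3 - q^{2} - \left(- \frac{1}{q}\right)^{2} q\right) = -2 - \left(3 - q^{2} - \frac{q}{q^{2}}\right) = -2 - \left(3 - \frac{1}{q} - q^{2}\right) = -2 + \left(-3 + \frac{1}{q} + q^{2}\right) = -5 + \frac{1}{q} + q^{2}$)
$\left(\left(-3 + \left(-4 - 3\right) 4\right) f{\left(2 \right)} - 354\right)^{2} = \left(\left(-3 + \left(-4 - 3\right) 4\right) \left(-5 + \frac{1}{2} + 2^{2}\right) - 354\right)^{2} = \left(\left(-3 - 28\right) \left(-5 + \frac{1}{2} + 4\right) - 354\right)^{2} = \left(\left(-3 - 28\right) \left(- \frac{1}{2}\right) - 354\right)^{2} = \left(\left(-31\right) \left(- \frac{1}{2}\right) - 354\right)^{2} = \left(\frac{31}{2} - 354\right)^{2} = \left(- \frac{677}{2}\right)^{2} = \frac{458329}{4}$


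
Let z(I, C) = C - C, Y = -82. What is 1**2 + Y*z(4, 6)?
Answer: 1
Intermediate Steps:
z(I, C) = 0
1**2 + Y*z(4, 6) = 1**2 - 82*0 = 1 + 0 = 1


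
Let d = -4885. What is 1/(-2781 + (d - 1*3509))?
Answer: -1/11175 ≈ -8.9485e-5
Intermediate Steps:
1/(-2781 + (d - 1*3509)) = 1/(-2781 + (-4885 - 1*3509)) = 1/(-2781 + (-4885 - 3509)) = 1/(-2781 - 8394) = 1/(-11175) = -1/11175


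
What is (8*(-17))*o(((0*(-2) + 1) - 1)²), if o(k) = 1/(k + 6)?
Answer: -68/3 ≈ -22.667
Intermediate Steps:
o(k) = 1/(6 + k)
(8*(-17))*o(((0*(-2) + 1) - 1)²) = (8*(-17))/(6 + ((0*(-2) + 1) - 1)²) = -136/(6 + ((0 + 1) - 1)²) = -136/(6 + (1 - 1)²) = -136/(6 + 0²) = -136/(6 + 0) = -136/6 = -136*⅙ = -68/3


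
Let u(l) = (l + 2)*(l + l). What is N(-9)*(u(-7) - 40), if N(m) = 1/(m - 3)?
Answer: -5/2 ≈ -2.5000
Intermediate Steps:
N(m) = 1/(-3 + m)
u(l) = 2*l*(2 + l) (u(l) = (2 + l)*(2*l) = 2*l*(2 + l))
N(-9)*(u(-7) - 40) = (2*(-7)*(2 - 7) - 40)/(-3 - 9) = (2*(-7)*(-5) - 40)/(-12) = -(70 - 40)/12 = -1/12*30 = -5/2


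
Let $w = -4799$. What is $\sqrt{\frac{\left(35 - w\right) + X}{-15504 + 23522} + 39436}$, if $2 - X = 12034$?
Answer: $\frac{5 \sqrt{25352166317}}{4009} \approx 198.58$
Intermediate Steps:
$X = -12032$ ($X = 2 - 12034 = -12032$)
$\sqrt{\frac{\left(35 - w\right) + X}{-15504 + 23522} + 39436} = \sqrt{\frac{\left(35 - -4799\right) - 12032}{-15504 + 23522} + 39436} = \sqrt{\frac{\left(35 + 4799\right) - 12032}{8018} + 39436} = \sqrt{\left(4834 - 12032\right) \frac{1}{8018} + 39436} = \sqrt{\left(-7198\right) \frac{1}{8018} + 39436} = \sqrt{- \frac{3599}{4009} + 39436} = \sqrt{\frac{158095325}{4009}} = \frac{5 \sqrt{25352166317}}{4009}$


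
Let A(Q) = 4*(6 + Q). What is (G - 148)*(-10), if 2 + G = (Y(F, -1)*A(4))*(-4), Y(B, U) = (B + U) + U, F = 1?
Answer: -100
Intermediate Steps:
A(Q) = 24 + 4*Q
Y(B, U) = B + 2*U
G = 158 (G = -2 + ((1 + 2*(-1))*(24 + 4*4))*(-4) = -2 + ((1 - 2)*(24 + 16))*(-4) = -2 - 1*40*(-4) = -2 - 40*(-4) = -2 + 160 = 158)
(G - 148)*(-10) = (158 - 148)*(-10) = 10*(-10) = -100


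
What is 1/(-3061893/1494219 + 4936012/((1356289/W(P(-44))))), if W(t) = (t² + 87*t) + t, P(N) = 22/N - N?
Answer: 675530931097/14061817776868580 ≈ 4.8040e-5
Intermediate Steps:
P(N) = -N + 22/N
W(t) = t² + 88*t
1/(-3061893/1494219 + 4936012/((1356289/W(P(-44))))) = 1/(-3061893/1494219 + 4936012/((1356289/(((-1*(-44) + 22/(-44))*(88 + (-1*(-44) + 22/(-44)))))))) = 1/(-3061893*1/1494219 + 4936012/((1356289/(((44 + 22*(-1/44))*(88 + (44 + 22*(-1/44)))))))) = 1/(-1020631/498073 + 4936012/((1356289/(((44 - ½)*(88 + (44 - ½))))))) = 1/(-1020631/498073 + 4936012/((1356289/((87*(88 + 87/2)/2))))) = 1/(-1020631/498073 + 4936012/((1356289/(((87/2)*(263/2)))))) = 1/(-1020631/498073 + 4936012/((1356289/(22881/4)))) = 1/(-1020631/498073 + 4936012/((1356289*(4/22881)))) = 1/(-1020631/498073 + 4936012/(5425156/22881)) = 1/(-1020631/498073 + 4936012*(22881/5425156)) = 1/(-1020631/498073 + 28235222643/1356289) = 1/(14061817776868580/675530931097) = 675530931097/14061817776868580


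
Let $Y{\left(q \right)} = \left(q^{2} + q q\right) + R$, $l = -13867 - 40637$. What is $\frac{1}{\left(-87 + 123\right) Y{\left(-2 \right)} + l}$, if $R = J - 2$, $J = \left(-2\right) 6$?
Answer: $- \frac{1}{54720} \approx -1.8275 \cdot 10^{-5}$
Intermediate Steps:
$J = -12$
$l = -54504$
$R = -14$ ($R = -12 - 2 = -14$)
$Y{\left(q \right)} = -14 + 2 q^{2}$ ($Y{\left(q \right)} = \left(q^{2} + q q\right) - 14 = \left(q^{2} + q^{2}\right) - 14 = 2 q^{2} - 14 = -14 + 2 q^{2}$)
$\frac{1}{\left(-87 + 123\right) Y{\left(-2 \right)} + l} = \frac{1}{\left(-87 + 123\right) \left(-14 + 2 \left(-2\right)^{2}\right) - 54504} = \frac{1}{36 \left(-14 + 2 \cdot 4\right) - 54504} = \frac{1}{36 \left(-14 + 8\right) - 54504} = \frac{1}{36 \left(-6\right) - 54504} = \frac{1}{-216 - 54504} = \frac{1}{-54720} = - \frac{1}{54720}$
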